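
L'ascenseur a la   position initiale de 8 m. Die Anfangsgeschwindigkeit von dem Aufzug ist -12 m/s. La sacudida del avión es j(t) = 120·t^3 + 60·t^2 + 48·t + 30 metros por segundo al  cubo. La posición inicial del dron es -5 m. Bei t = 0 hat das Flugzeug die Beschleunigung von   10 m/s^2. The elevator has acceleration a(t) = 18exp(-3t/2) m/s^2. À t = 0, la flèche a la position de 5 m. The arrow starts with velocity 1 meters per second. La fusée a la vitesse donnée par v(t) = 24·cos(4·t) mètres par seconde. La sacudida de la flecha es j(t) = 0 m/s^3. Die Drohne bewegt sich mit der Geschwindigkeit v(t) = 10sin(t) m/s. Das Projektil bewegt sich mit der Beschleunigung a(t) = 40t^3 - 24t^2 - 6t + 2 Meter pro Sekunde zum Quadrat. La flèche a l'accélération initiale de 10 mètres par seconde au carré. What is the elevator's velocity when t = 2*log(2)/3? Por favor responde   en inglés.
We need to integrate our acceleration equation a(t) = 18·exp(-3·t/2) 1 time. The antiderivative of acceleration, with v(0) = -12, gives velocity: v(t) = -12·exp(-3·t/2). Using v(t) = -12·exp(-3·t/2) and substituting t = 2*log(2)/3, we find v = -6.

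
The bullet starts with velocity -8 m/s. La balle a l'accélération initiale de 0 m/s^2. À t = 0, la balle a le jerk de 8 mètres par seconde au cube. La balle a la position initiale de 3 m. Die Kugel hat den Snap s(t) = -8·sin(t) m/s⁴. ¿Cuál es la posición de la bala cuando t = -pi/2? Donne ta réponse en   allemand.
Wir müssen das Integral unserer Gleichung für den Snap s(t) = -8·sin(t) 4-mal finden. Das Integral von dem Snap, mit j(0) = 8, ergibt den Ruck: j(t) = 8·cos(t). Das Integral von dem Ruck ist die Beschleunigung. Mit a(0) = 0 erhalten wir a(t) = 8·sin(t). Die Stammfunktion von der Beschleunigung, mit v(0) = -8, ergibt die Geschwindigkeit: v(t) = -8·cos(t). Mit ∫v(t)dt und Anwendung von x(0) = 3, finden wir x(t) = 3 - 8·sin(t). Wir haben die Position x(t) = 3 - 8·sin(t). Durch Einsetzen von t = -pi/2: x(-pi/2) = 11.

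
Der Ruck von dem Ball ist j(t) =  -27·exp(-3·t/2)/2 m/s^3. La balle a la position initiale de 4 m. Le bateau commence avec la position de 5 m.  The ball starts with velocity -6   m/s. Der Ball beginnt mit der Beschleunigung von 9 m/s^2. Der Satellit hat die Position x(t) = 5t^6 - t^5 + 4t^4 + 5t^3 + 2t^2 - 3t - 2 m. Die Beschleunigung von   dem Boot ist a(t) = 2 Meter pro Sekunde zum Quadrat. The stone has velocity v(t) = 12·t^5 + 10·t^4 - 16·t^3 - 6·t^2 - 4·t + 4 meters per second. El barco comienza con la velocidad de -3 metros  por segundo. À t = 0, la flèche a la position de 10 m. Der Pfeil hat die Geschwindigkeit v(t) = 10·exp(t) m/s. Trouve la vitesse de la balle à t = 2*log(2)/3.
En partant du jerk j(t) = -27·exp(-3·t/2)/2, nous prenons 2 intégrales. La primitive du jerk est l'accélération. En utilisant a(0) = 9, nous obtenons a(t) = 9·exp(-3·t/2). L'intégrale de l'accélération est la vitesse. En utilisant v(0) = -6, nous obtenons v(t) = -6·exp(-3·t/2). En utilisant v(t) = -6·exp(-3·t/2) et en substituant t = 2*log(2)/3, nous trouvons v = -3.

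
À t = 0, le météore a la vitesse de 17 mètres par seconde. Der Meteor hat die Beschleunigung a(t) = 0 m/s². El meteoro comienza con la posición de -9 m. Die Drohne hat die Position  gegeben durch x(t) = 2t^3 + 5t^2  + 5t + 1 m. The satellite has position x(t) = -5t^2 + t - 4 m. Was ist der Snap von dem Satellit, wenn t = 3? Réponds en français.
Nous devons dériver notre équation de la position x(t) = -5·t^2 + t - 4 4 fois. En prenant d/dt de x(t), nous trouvons v(t) = 1 - 10·t. En prenant d/dt de v(t), nous trouvons a(t) = -10. En prenant d/dt de a(t), nous trouvons j(t) = 0. En dérivant le jerk, nous obtenons le snap: s(t) = 0. Nous avons le snap s(t) = 0. En substituant t = 3: s(3) = 0.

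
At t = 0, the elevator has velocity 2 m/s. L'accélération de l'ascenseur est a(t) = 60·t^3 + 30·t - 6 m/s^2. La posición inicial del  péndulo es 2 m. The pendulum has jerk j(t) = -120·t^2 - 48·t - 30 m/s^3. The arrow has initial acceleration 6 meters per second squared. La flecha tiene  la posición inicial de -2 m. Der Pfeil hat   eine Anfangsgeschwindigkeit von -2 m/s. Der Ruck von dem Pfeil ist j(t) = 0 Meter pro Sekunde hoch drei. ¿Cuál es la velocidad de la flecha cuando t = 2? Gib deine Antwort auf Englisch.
We need to integrate our jerk equation j(t) = 0 2 times. The antiderivative of jerk is acceleration. Using a(0) = 6, we get a(t) = 6. Taking ∫a(t)dt and applying v(0) = -2, we find v(t) = 6·t - 2. From the given velocity equation v(t) = 6·t - 2, we substitute t = 2 to get v = 10.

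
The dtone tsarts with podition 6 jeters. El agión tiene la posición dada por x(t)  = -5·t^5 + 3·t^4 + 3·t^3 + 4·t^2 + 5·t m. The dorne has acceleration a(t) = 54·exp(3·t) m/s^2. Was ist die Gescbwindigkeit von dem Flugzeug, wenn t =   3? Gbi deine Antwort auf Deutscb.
Wir müssen unsere Gleichung für die Position x(t) = -5·t^5 + 3·t^4 + 3·t^3 + 4·t^2 + 5·t 1-mal ableiten. Die Ableitung von der Position ergibt die Geschwindigkeit: v(t) = -25·t^4 + 12·t^3 + 9·t^2 + 8·t + 5. Wir haben die Geschwindigkeit v(t) = -25·t^4 + 12·t^3 + 9·t^2 + 8·t + 5. Durch Einsetzen von t = 3: v(3) = -1591.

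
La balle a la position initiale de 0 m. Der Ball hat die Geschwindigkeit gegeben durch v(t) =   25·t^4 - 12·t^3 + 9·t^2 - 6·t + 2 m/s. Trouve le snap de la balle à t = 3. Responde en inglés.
We must differentiate our velocity equation v(t) = 25·t^4 - 12·t^3 + 9·t^2 - 6·t + 2 3 times. Differentiating velocity, we get acceleration: a(t) = 100·t^3 - 36·t^2 + 18·t - 6. Differentiating acceleration, we get jerk: j(t) = 300·t^2 - 72·t + 18. The derivative of jerk gives snap: s(t) = 600·t - 72. From the given snap equation s(t) = 600·t - 72, we substitute t = 3 to get s = 1728.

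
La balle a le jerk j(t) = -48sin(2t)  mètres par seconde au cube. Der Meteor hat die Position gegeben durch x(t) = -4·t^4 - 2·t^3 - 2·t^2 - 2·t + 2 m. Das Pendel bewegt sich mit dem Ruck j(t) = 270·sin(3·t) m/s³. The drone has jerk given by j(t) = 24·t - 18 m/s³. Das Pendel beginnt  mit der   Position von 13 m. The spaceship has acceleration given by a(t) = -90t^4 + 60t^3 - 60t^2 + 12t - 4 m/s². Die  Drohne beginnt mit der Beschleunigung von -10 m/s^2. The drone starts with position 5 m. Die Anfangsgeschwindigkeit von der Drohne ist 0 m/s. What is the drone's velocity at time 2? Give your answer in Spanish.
Debemos encontrar la integral de nuestra ecuación de la sacudida j(t) = 24·t - 18 2 veces. Tomando ∫j(t)dt y aplicando a(0) = -10, encontramos a(t) = 12·t^2 - 18·t - 10. La antiderivada de la aceleración es la velocidad. Usando v(0) = 0, obtenemos v(t) = t·(4·t^2 - 9·t - 10). Usando v(t) = t·(4·t^2 - 9·t - 10) y sustituyendo t = 2, encontramos v = -24.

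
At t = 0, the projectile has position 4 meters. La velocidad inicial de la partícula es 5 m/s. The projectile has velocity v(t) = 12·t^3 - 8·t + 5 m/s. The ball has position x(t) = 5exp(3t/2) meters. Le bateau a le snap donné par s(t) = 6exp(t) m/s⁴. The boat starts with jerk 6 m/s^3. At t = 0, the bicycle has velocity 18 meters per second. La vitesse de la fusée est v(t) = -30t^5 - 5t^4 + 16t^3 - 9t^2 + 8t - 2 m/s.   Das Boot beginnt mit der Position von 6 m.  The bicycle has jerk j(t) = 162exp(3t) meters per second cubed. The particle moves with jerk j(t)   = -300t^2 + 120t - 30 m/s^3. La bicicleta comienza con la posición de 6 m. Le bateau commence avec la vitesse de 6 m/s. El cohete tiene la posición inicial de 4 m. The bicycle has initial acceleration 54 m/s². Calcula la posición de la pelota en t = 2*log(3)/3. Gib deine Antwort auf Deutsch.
Mit x(t) = 5·exp(3·t/2) und Einsetzen von t = 2*log(3)/3, finden wir x = 15.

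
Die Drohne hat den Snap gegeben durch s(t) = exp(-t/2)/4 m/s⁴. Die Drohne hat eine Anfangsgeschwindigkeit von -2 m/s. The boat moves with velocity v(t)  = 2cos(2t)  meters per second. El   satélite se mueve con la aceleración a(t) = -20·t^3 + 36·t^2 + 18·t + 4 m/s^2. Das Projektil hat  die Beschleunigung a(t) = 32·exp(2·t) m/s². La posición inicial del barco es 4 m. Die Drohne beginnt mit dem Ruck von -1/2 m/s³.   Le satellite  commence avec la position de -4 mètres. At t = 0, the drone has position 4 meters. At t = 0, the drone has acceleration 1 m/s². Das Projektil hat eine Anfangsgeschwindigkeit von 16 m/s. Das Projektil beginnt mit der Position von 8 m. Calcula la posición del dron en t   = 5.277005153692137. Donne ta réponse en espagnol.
Partiendo del snap s(t) = exp(-t/2)/4, tomamos 4 integrales. La integral del snap es la sacudida. Usando j(0) = -1/2, obtenemos j(t) = -exp(-t/2)/2. La integral de la sacudida es la aceleración. Usando a(0) = 1, obtenemos a(t) = exp(-t/2). Integrando la aceleración y usando la condición inicial v(0) = -2, obtenemos v(t) = -2·exp(-t/2). Tomando ∫v(t)dt y aplicando x(0) = 4, encontramos x(t) = 4·exp(-t/2). Usando x(t) = 4·exp(-t/2) y sustituyendo t = 5.277005153692137, encontramos x = 0.285872830477990.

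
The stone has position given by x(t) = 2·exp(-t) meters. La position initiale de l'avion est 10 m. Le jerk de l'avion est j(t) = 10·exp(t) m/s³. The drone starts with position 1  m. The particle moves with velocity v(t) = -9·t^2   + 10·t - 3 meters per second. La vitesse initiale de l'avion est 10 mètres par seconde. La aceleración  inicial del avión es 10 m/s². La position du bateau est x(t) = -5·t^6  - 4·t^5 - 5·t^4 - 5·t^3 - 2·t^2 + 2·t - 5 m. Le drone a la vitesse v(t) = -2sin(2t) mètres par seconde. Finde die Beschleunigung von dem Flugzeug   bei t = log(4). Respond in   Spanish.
Necesitamos integrar nuestra ecuación de la sacudida j(t) = 10·exp(t) 1 vez. Tomando ∫j(t)dt y aplicando a(0) = 10, encontramos a(t) = 10·exp(t). Usando a(t) = 10·exp(t) y sustituyendo t = log(4), encontramos a = 40.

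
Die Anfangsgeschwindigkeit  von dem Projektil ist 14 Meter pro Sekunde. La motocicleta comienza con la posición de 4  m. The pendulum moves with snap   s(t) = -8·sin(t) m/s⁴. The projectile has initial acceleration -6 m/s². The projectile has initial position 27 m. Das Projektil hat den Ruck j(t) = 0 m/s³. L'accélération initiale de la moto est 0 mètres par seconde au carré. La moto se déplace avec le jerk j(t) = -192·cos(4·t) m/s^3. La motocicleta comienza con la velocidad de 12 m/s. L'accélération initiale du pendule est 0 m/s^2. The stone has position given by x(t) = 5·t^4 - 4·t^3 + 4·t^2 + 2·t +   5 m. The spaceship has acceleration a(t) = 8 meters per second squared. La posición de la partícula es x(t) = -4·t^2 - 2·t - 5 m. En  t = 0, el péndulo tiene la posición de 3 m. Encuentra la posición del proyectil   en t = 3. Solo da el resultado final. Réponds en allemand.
Bei t = 3, x = 42.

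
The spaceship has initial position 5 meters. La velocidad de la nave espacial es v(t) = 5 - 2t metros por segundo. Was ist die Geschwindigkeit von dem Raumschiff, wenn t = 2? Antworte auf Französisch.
De l'équation de la vitesse v(t) = 5 - 2·t, nous substituons t = 2 pour obtenir v = 1.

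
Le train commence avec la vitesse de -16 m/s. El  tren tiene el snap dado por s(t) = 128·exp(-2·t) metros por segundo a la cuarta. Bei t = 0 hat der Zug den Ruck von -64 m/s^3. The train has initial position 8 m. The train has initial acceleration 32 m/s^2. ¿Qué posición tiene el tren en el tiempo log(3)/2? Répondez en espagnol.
Debemos encontrar la antiderivada de nuestra ecuación del snap s(t) = 128·exp(-2·t) 4 veces. La integral del snap, con j(0) = -64, da la sacudida: j(t) = -64·exp(-2·t). Tomando ∫j(t)dt y aplicando a(0) = 32, encontramos a(t) = 32·exp(-2·t). Integrando la aceleración y usando la condición inicial v(0) = -16, obtenemos v(t) = -16·exp(-2·t). Tomando ∫v(t)dt y aplicando x(0) = 8, encontramos x(t) = 8·exp(-2·t). Usando x(t) = 8·exp(-2·t) y sustituyendo t = log(3)/2, encontramos x = 8/3.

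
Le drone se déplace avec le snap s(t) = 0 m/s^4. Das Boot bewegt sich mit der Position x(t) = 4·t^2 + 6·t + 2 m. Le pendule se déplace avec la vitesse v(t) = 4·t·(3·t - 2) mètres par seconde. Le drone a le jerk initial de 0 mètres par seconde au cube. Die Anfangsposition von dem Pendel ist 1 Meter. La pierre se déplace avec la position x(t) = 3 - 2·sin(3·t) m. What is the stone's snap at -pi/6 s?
To solve this, we need to take 4 derivatives of our position equation x(t) = 3 - 2·sin(3·t). Taking d/dt of x(t), we find v(t) = -6·cos(3·t). The derivative of velocity gives acceleration: a(t) = 18·sin(3·t). Taking d/dt of a(t), we find j(t) = 54·cos(3·t). Taking d/dt of j(t), we find s(t) = -162·sin(3·t). We have snap s(t) = -162·sin(3·t). Substituting t = -pi/6: s(-pi/6) = 162.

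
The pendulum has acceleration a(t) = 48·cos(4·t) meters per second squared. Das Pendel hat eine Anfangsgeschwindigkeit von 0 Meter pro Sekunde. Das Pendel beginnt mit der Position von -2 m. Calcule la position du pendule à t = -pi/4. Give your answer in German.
Um dies zu lösen, müssen wir 2 Stammfunktionen unserer Gleichung für die Beschleunigung a(t) = 48·cos(4·t) finden. Mit ∫a(t)dt und Anwendung von v(0) = 0, finden wir v(t) = 12·sin(4·t). Die Stammfunktion von der Geschwindigkeit ist die Position. Mit x(0) = -2 erhalten wir x(t) = 1 - 3·cos(4·t). Aus der Gleichung für die Position x(t) = 1 - 3·cos(4·t), setzen wir t = -pi/4 ein und erhalten x = 4.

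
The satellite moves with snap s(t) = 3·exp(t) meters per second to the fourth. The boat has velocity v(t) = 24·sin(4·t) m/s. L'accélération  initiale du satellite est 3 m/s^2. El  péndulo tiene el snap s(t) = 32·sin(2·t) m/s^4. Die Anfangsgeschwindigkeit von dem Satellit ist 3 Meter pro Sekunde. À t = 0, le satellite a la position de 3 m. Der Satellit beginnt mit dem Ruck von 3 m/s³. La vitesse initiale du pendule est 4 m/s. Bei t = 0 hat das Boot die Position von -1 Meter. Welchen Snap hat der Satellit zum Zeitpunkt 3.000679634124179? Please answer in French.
Nous avons le snap s(t) = 3·exp(t). En substituant t = 3.000679634124179: s(3.000679634124179) = 60.2975771379434.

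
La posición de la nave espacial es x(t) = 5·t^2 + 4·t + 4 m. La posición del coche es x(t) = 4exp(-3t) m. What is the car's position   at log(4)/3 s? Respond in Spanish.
De la ecuación de la posición x(t) = 4·exp(-3·t), sustituimos t = log(4)/3 para obtener x = 1.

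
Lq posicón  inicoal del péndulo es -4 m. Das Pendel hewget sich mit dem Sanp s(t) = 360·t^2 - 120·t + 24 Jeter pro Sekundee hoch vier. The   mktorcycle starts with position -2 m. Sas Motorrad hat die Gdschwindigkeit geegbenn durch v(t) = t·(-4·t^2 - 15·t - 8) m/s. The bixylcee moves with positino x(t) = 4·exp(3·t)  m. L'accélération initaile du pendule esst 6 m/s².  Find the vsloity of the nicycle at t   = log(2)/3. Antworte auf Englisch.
We must differentiate our position equation x(t) = 4·exp(3·t) 1 time. The derivative of position gives velocity: v(t) = 12·exp(3·t). Using v(t) = 12·exp(3·t) and substituting t = log(2)/3, we find v = 24.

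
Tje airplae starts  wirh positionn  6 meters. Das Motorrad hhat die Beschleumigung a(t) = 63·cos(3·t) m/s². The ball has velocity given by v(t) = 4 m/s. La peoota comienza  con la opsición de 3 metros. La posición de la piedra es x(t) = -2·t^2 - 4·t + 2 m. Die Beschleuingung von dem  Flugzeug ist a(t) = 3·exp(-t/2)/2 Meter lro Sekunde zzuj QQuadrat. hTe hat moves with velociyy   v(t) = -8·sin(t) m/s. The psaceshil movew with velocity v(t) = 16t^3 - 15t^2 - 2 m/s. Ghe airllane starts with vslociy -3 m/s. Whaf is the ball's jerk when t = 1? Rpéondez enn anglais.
To solve this, we need to take 2 derivatives of our velocity equation v(t) = 4. Taking d/dt of v(t), we find a(t) = 0. Differentiating acceleration, we get jerk: j(t) = 0. We have jerk j(t) = 0. Substituting t = 1: j(1) = 0.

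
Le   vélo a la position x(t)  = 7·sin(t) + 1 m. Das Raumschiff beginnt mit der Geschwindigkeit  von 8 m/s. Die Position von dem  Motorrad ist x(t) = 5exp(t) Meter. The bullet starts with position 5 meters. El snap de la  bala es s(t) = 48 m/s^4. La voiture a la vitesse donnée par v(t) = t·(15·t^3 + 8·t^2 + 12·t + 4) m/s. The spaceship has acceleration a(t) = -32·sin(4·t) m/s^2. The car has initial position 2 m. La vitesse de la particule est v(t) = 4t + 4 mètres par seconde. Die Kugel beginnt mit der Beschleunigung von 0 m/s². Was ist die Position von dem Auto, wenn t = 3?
Um dies zu lösen, müssen wir 1 Integral unserer Gleichung für die Geschwindigkeit v(t) = t·(15·t^3 + 8·t^2 + 12·t + 4) finden. Durch Integration von der Geschwindigkeit und Verwendung der Anfangsbedingung x(0) = 2, erhalten wir x(t) = 3·t^5 + 2·t^4 + 4·t^3 + 2·t^2 + 2. Aus der Gleichung für die Position x(t) = 3·t^5 + 2·t^4 + 4·t^3 + 2·t^2 + 2, setzen wir t = 3 ein und erhalten x = 1019.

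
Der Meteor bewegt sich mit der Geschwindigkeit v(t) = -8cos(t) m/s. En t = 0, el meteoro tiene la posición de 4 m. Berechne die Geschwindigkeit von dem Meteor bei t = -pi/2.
Mit v(t) = -8·cos(t) und Einsetzen von t = -pi/2, finden wir v = 0.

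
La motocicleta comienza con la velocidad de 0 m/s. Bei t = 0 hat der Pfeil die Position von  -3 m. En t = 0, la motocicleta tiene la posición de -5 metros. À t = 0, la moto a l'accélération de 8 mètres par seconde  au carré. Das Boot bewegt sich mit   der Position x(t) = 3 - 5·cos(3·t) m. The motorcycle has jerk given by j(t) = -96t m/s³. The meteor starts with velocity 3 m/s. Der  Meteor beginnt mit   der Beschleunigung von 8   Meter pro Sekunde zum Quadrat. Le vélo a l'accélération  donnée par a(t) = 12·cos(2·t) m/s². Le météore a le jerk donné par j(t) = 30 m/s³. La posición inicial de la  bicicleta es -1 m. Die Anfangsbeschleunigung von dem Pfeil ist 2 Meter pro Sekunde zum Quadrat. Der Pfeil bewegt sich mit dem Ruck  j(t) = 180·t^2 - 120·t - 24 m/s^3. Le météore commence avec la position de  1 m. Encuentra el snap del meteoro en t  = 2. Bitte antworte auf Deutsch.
Wir müssen unsere Gleichung für den Ruck j(t) = 30 1-mal ableiten. Durch Ableiten von dem Ruck erhalten wir den Snap: s(t) = 0. Aus der Gleichung für den Snap s(t) = 0, setzen wir t = 2 ein und erhalten s = 0.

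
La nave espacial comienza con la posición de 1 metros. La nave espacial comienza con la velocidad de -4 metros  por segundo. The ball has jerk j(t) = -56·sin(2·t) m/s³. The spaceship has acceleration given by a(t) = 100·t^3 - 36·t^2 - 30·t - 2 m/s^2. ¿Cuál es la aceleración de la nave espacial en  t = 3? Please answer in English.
Using a(t) = 100·t^3 - 36·t^2 - 30·t - 2 and substituting t = 3, we find a = 2284.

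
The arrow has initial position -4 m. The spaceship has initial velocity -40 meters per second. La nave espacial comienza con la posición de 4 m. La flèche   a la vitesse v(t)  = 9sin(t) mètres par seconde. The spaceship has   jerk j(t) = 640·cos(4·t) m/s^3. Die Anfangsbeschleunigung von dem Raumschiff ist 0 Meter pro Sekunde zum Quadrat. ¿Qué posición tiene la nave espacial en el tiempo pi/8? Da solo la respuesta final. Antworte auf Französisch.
x(pi/8) = -6.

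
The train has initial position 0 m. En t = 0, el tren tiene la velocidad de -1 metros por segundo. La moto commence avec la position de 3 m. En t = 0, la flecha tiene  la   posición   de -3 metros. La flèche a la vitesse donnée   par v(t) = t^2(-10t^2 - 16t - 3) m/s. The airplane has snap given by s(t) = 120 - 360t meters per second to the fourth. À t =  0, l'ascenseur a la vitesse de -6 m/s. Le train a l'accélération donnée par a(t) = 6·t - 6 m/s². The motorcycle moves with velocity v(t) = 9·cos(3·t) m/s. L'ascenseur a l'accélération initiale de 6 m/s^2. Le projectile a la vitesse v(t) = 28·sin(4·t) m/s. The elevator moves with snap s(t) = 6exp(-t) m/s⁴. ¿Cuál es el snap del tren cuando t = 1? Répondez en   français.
En partant de l'accélération a(t) = 6·t - 6, nous prenons 2 dérivées. En prenant d/dt de a(t), nous trouvons j(t) = 6. La dérivée du jerk donne le snap: s(t) = 0. En utilisant s(t) = 0 et en substituant t = 1, nous trouvons s = 0.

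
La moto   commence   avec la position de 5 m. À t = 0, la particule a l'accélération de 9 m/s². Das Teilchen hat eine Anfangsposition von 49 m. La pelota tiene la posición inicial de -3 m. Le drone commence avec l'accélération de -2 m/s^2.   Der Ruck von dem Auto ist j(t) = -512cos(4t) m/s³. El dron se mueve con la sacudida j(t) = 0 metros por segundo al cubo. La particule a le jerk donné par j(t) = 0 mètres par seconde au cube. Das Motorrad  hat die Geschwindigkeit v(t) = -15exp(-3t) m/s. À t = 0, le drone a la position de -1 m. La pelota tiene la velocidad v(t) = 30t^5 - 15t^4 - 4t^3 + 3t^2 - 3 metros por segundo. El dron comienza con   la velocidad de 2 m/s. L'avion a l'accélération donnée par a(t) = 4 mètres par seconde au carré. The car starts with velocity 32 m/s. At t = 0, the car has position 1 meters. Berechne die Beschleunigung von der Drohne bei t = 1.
Um dies zu lösen, müssen wir 1 Stammfunktion unserer Gleichung für den Ruck j(t) = 0 finden. Das Integral von dem Ruck, mit a(0) = -2, ergibt die Beschleunigung: a(t) = -2. Aus der Gleichung für die Beschleunigung a(t) = -2, setzen wir t = 1 ein und erhalten a = -2.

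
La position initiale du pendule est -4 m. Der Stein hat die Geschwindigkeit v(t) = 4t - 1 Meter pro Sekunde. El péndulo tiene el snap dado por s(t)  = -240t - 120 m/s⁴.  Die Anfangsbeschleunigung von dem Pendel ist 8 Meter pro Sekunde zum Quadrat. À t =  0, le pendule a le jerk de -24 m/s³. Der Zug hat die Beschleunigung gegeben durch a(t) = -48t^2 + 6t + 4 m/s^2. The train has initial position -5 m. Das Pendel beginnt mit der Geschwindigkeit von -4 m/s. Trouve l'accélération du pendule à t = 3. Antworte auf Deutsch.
Wir müssen unsere Gleichung für den Snap s(t) = -240·t - 120 2-mal integrieren. Die Stammfunktion von dem Snap ist der Ruck. Mit j(0) = -24 erhalten wir j(t) = -120·t^2 - 120·t - 24. Die Stammfunktion von dem Ruck, mit a(0) = 8, ergibt die Beschleunigung: a(t) = -40·t^3 - 60·t^2 - 24·t + 8. Wir haben die Beschleunigung a(t) = -40·t^3 - 60·t^2 - 24·t + 8. Durch Einsetzen von t = 3: a(3) = -1684.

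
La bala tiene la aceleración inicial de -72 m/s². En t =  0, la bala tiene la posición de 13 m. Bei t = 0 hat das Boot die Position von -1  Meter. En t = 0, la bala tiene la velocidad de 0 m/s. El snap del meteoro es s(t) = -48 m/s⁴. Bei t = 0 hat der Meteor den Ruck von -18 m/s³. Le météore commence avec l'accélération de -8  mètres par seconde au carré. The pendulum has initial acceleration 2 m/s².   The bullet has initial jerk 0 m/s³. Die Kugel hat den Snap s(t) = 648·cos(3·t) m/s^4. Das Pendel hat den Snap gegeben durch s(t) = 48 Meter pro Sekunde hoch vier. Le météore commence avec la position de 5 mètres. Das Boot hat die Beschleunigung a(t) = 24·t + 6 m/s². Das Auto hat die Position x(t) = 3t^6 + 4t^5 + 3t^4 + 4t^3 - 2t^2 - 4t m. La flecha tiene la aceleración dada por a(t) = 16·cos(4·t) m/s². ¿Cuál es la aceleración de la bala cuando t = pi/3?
Debemos encontrar la antiderivada de nuestra ecuación del snap s(t) = 648·cos(3·t) 2 veces. La antiderivada del snap es la sacudida. Usando j(0) = 0, obtenemos j(t) = 216·sin(3·t). La integral de la sacudida es la aceleración. Usando a(0) = -72, obtenemos a(t) = -72·cos(3·t). Tenemos la aceleración a(t) = -72·cos(3·t). Sustituyendo t = pi/3: a(pi/3) = 72.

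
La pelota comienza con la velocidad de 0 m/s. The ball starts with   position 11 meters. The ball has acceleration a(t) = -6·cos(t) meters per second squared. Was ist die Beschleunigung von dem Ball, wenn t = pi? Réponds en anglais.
From the given acceleration equation a(t) = -6·cos(t), we substitute t = pi to get a = 6.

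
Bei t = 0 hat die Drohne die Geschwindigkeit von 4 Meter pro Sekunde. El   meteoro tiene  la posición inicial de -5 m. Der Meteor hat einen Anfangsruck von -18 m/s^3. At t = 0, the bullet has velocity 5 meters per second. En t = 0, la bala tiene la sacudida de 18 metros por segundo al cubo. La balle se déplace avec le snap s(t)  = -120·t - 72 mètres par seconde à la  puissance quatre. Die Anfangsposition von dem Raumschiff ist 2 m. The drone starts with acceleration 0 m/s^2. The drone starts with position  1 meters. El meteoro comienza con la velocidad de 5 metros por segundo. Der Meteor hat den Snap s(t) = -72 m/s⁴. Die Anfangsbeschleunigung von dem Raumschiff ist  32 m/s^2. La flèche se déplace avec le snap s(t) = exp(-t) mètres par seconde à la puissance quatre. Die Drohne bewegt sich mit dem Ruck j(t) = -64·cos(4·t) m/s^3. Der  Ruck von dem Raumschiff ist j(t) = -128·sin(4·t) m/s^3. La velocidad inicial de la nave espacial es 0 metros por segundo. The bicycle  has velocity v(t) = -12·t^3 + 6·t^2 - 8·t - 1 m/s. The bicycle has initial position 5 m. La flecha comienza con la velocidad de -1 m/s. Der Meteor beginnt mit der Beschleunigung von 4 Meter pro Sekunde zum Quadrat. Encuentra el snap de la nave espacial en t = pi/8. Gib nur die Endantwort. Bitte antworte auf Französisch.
À t = pi/8, s = 0.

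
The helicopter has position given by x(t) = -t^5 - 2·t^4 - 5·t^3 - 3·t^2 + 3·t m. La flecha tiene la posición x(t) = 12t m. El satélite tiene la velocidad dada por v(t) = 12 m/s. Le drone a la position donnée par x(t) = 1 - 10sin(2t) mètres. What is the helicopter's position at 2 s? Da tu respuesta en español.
De la ecuación de la posición x(t) = -t^5 - 2·t^4 - 5·t^3 - 3·t^2 + 3·t, sustituimos t = 2 para obtener x = -110.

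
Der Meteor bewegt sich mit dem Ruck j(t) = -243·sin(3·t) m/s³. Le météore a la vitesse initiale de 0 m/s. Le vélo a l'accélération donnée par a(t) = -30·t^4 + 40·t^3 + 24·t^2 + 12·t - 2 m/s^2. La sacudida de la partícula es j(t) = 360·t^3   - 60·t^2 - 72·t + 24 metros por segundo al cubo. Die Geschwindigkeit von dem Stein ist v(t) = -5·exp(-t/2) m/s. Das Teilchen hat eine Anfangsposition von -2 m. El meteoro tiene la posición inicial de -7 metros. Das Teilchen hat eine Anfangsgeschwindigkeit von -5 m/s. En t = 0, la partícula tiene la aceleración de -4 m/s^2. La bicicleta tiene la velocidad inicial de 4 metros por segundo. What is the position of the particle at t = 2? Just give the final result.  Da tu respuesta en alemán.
Die Antwort ist 124.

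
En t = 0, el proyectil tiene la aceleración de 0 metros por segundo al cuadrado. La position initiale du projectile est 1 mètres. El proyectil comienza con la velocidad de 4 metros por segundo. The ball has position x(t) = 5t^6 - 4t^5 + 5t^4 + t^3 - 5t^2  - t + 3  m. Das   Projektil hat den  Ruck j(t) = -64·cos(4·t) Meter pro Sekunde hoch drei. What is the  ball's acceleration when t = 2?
To solve this, we need to take 2 derivatives of our position equation x(t) = 5·t^6 - 4·t^5 + 5·t^4 + t^3 - 5·t^2 - t + 3. The derivative of position gives velocity: v(t) = 30·t^5 - 20·t^4 + 20·t^3 + 3·t^2 - 10·t - 1. The derivative of velocity gives acceleration: a(t) = 150·t^4 - 80·t^3 + 60·t^2 + 6·t - 10. We have acceleration a(t) = 150·t^4 - 80·t^3 + 60·t^2 + 6·t - 10. Substituting t = 2: a(2) = 2002.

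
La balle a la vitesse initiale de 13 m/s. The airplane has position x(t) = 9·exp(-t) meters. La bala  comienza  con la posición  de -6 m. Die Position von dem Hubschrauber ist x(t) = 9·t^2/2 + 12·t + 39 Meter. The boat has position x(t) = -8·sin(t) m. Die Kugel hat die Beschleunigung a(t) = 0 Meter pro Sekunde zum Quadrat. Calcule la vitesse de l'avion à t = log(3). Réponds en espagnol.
Para resolver esto, necesitamos tomar 1 derivada de nuestra ecuación de la posición x(t) = 9·exp(-t). Derivando la posición, obtenemos la velocidad: v(t) = -9·exp(-t). Usando v(t) = -9·exp(-t) y sustituyendo t = log(3), encontramos v = -3.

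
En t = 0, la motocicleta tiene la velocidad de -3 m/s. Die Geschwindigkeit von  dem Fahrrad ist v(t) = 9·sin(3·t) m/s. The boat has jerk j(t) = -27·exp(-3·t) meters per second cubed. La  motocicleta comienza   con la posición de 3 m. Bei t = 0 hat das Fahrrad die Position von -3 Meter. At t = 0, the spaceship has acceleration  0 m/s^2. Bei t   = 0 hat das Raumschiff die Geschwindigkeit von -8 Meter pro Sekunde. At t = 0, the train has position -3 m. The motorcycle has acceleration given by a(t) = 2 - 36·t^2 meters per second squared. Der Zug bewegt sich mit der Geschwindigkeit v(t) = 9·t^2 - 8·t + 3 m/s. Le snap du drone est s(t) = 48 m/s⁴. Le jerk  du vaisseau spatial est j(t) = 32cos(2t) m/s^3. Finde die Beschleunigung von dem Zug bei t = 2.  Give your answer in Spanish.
Debemos derivar nuestra ecuación de la velocidad v(t) = 9·t^2 - 8·t + 3 1 vez. Tomando d/dt de v(t), encontramos a(t) = 18·t - 8. Usando a(t) = 18·t - 8 y sustituyendo t = 2, encontramos a = 28.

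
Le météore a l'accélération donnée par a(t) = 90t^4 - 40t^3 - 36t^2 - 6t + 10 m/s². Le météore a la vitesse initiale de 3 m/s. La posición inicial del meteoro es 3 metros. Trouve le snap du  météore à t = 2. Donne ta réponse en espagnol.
Para resolver esto, necesitamos tomar 2 derivadas de nuestra ecuación de la aceleración a(t) = 90·t^4 - 40·t^3 - 36·t^2 - 6·t + 10. Derivando la aceleración, obtenemos la sacudida: j(t) = 360·t^3 - 120·t^2 - 72·t - 6. La derivada de la sacudida da el snap: s(t) = 1080·t^2 - 240·t - 72. De la ecuación del snap s(t) = 1080·t^2 - 240·t - 72, sustituimos t = 2 para obtener s = 3768.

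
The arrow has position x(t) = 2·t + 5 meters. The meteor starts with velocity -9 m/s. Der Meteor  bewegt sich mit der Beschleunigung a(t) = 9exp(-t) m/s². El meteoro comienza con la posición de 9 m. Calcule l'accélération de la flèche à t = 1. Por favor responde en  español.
Partiendo de la posición x(t) = 2·t + 5, tomamos 2 derivadas. La derivada de la posición da la velocidad: v(t) = 2. Derivando la velocidad, obtenemos la aceleración: a(t) = 0. Tenemos la aceleración a(t) = 0. Sustituyendo t = 1: a(1) = 0.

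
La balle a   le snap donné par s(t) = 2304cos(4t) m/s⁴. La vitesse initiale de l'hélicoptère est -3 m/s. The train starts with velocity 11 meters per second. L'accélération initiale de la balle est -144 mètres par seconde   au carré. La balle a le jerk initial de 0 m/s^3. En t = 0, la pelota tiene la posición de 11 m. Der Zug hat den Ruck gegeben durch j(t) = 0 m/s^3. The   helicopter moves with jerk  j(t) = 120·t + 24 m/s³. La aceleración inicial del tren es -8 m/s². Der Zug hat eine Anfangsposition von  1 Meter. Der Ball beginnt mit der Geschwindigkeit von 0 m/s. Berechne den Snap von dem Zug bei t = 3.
Ausgehend von dem Ruck j(t) = 0, nehmen wir 1 Ableitung. Die Ableitung von dem Ruck ergibt den Snap: s(t) = 0. Mit s(t) = 0 und Einsetzen von t = 3, finden wir s = 0.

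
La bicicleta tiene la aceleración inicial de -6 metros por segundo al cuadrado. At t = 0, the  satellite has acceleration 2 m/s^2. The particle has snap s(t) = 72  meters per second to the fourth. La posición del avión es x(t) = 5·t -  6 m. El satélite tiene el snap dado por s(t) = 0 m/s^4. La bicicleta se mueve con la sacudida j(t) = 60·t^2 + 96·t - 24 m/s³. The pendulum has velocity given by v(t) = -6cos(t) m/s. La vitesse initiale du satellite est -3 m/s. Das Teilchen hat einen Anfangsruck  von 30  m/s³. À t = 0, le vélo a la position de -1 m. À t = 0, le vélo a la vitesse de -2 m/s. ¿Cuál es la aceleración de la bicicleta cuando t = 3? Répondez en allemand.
Ausgehend von dem Ruck j(t) = 60·t^2 + 96·t - 24, nehmen wir 1 Stammfunktion. Mit ∫j(t)dt und Anwendung von a(0) = -6, finden wir a(t) = 20·t^3 + 48·t^2 - 24·t - 6. Aus der Gleichung für die Beschleunigung a(t) = 20·t^3 + 48·t^2 - 24·t - 6, setzen wir t = 3 ein und erhalten a = 894.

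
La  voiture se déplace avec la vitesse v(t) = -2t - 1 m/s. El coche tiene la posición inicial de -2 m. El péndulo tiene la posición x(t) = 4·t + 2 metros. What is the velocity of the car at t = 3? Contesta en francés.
De l'équation de la vitesse v(t) = -2·t - 1, nous substituons t = 3 pour obtenir v = -7.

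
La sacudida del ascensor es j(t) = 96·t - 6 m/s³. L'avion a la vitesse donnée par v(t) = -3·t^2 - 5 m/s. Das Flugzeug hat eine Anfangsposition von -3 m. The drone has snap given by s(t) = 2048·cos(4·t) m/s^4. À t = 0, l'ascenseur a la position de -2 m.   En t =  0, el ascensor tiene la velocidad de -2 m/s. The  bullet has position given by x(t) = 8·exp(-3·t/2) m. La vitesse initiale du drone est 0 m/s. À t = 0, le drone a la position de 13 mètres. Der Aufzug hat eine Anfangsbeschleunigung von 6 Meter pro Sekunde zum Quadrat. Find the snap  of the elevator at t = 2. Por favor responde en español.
Partiendo de la sacudida j(t) = 96·t - 6, tomamos 1 derivada. Derivando la sacudida, obtenemos el snap: s(t) = 96. Usando s(t) = 96 y sustituyendo t = 2, encontramos s = 96.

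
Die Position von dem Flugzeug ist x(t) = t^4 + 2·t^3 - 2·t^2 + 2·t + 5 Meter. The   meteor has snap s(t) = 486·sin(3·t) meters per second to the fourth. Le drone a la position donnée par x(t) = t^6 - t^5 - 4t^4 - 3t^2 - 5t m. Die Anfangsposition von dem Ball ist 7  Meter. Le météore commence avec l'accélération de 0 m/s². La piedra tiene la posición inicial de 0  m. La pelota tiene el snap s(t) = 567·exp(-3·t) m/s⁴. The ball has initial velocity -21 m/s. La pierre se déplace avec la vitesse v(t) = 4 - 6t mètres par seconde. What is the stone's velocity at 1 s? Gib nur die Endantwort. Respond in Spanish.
v(1) = -2.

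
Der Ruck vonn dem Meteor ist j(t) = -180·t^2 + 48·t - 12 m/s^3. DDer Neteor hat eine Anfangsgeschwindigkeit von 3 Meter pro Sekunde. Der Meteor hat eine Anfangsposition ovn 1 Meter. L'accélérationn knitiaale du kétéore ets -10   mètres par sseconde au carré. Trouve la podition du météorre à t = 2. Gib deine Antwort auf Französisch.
Pour résoudre ceci, nous devons prendre 3 intégrales de notre équation du jerk j(t) = -180·t^2 + 48·t - 12. En intégrant le jerk et en utilisant la condition initiale a(0) = -10, nous obtenons a(t) = -60·t^3 + 24·t^2 - 12·t - 10. En prenant ∫a(t)dt et en appliquant v(0) = 3, nous trouvons v(t) = -15·t^4 + 8·t^3 - 6·t^2 - 10·t + 3. En intégrant la vitesse et en utilisant la condition initiale x(0) = 1, nous obtenons x(t) = -3·t^5 + 2·t^4 - 2·t^3 - 5·t^2 + 3·t + 1. Nous avons la position x(t) = -3·t^5 + 2·t^4 - 2·t^3 - 5·t^2 + 3·t + 1. En substituant t = 2: x(2) = -93.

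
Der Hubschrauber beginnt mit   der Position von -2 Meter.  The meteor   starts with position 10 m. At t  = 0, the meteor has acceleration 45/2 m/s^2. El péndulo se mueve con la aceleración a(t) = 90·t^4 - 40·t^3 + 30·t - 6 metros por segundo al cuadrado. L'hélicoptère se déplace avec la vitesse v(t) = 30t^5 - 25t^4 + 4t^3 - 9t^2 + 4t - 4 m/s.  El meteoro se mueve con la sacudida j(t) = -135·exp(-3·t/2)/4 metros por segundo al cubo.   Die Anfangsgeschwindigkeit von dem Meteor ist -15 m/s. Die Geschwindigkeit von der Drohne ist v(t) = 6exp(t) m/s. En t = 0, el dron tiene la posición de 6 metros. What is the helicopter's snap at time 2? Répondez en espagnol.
Para resolver esto, necesitamos tomar 3 derivadas de nuestra ecuación de la velocidad v(t) = 30·t^5 - 25·t^4 + 4·t^3 - 9·t^2 + 4·t - 4. Derivando la velocidad, obtenemos la aceleración: a(t) = 150·t^4 - 100·t^3 + 12·t^2 - 18·t + 4. La derivada de la aceleración da la sacudida: j(t) = 600·t^3 - 300·t^2 + 24·t - 18. La derivada de la sacudida da el snap: s(t) = 1800·t^2 - 600·t + 24. De la ecuación del snap s(t) = 1800·t^2 - 600·t + 24, sustituimos t = 2 para obtener s = 6024.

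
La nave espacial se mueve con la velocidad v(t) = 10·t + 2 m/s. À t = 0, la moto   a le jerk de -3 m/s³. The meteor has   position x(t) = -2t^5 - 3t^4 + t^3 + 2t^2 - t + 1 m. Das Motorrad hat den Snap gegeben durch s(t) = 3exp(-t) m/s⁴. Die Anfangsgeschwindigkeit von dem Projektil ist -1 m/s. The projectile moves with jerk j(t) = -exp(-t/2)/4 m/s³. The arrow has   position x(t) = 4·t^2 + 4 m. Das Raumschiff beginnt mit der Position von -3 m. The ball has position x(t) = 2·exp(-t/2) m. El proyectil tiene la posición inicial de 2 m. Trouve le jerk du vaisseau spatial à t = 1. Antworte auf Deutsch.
Um dies zu lösen, müssen wir 2 Ableitungen unserer Gleichung für die Geschwindigkeit v(t) = 10·t + 2 nehmen. Durch Ableiten von der Geschwindigkeit erhalten wir die Beschleunigung: a(t) = 10. Mit d/dt von a(t) finden wir j(t) = 0. Mit j(t) = 0 und Einsetzen von t = 1, finden wir j = 0.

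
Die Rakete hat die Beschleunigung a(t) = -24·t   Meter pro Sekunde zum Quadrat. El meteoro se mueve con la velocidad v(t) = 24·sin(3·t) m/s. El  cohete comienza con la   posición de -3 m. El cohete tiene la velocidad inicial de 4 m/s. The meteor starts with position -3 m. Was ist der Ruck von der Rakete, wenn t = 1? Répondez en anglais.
We must differentiate our acceleration equation a(t) = -24·t 1 time. The derivative of acceleration gives jerk: j(t) = -24. We have jerk j(t) = -24. Substituting t = 1: j(1) = -24.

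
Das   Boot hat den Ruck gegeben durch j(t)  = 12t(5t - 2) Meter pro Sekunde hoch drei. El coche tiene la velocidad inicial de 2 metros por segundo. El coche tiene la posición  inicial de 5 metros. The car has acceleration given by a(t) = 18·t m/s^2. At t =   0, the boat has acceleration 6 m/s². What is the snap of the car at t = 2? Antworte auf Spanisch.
Debemos derivar nuestra ecuación de la aceleración a(t) = 18·t 2 veces. La derivada de la aceleración da la sacudida: j(t) = 18. Tomando d/dt de j(t), encontramos s(t) = 0. Tenemos el snap s(t) = 0. Sustituyendo t = 2: s(2) = 0.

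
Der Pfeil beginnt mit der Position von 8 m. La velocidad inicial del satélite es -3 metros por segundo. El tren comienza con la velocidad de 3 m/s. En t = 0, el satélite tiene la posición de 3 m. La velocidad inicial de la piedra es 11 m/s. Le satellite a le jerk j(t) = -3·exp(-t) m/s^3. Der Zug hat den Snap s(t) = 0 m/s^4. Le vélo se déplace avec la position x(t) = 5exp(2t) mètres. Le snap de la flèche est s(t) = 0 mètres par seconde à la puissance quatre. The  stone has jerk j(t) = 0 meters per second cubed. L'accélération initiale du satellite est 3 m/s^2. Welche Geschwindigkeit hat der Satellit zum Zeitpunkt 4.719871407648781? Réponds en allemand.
Wir müssen das Integral unserer Gleichung für den Ruck j(t) = -3·exp(-t) 2-mal finden. Das Integral von dem Ruck, mit a(0) = 3, ergibt die Beschleunigung: a(t) = 3·exp(-t). Durch Integration von der Beschleunigung und Verwendung der Anfangsbedingung v(0) = -3, erhalten wir v(t) = -3·exp(-t). Wir haben die Geschwindigkeit v(t) = -3·exp(-t). Durch Einsetzen von t = 4.719871407648781: v(4.719871407648781) = -0.0267489751377734.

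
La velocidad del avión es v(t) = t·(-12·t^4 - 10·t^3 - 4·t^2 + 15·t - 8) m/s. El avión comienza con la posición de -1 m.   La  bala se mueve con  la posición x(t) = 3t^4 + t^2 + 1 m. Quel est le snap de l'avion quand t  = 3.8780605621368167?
Pour résoudre ceci, nous devons prendre 3 dérivées de notre équation de la vitesse v(t) = t·(-12·t^4 - 10·t^3 - 4·t^2 + 15·t - 8). La dérivée de la vitesse donne l'accélération: a(t) = -12·t^4 - 10·t^3 - 4·t^2 + t·(-48·t^3 - 30·t^2 - 8·t + 15) + 15·t - 8. En prenant d/dt de a(t), nous trouvons j(t) = -96·t^3 - 60·t^2 + t·(-144·t^2 - 60·t - 8) - 16·t + 30. En dérivant le jerk, nous obtenons le snap: s(t) = -432·t^2 + t·(-288·t - 60) - 180·t - 24. Nous avons le snap s(t) = -432·t^2 + t·(-288·t - 60) - 180·t - 24. En substituant t = 3.8780605621368167: s(3.8780605621368167) = -11783.0692159055.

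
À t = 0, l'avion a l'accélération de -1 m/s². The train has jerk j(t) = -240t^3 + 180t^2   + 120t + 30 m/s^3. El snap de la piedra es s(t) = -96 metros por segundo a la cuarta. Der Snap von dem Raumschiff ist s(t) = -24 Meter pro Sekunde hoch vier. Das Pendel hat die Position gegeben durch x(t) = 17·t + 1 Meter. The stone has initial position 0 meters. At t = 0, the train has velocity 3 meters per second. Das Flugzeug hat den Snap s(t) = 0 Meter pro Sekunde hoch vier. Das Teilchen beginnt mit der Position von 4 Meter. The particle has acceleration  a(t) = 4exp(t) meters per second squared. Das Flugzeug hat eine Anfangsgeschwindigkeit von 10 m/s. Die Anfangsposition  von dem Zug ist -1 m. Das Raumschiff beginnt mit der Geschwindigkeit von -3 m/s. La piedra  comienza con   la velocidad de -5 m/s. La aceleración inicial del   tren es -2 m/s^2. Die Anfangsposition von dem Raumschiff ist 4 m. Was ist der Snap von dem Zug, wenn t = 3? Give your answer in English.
We must differentiate our jerk equation j(t) = -240·t^3 + 180·t^2 + 120·t + 30 1 time. Differentiating jerk, we get snap: s(t) = -720·t^2 + 360·t + 120. Using s(t) = -720·t^2 + 360·t + 120 and substituting t = 3, we find s = -5280.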